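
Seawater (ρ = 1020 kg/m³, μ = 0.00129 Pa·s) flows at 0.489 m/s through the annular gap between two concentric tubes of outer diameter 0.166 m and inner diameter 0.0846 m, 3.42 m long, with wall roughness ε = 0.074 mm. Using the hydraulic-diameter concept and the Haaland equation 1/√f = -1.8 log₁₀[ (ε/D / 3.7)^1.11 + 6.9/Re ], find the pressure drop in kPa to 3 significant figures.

Hydraulic diameter D_h = 4A/P = D_o - D_i = 0.166 - 0.0846 = 0.0814 m.
Re = ρVD_h/μ = 1020·0.489·0.0814/0.00129 = 3.147e+04.
ε/D_h = 7.4e-05/0.0814 = 0.000909; Haaland gives 1/√f = -1.8 log₁₀[9.85e-05+0.000219] = 6.296, so f = 0.02522.
ΔP = f(L/D_h)(ρV²/2) = 0.02522·3.42/0.0814·122 = 129.2 Pa.
ΔP = 0.129 kPa.

ΔP ≈ 0.129 kPa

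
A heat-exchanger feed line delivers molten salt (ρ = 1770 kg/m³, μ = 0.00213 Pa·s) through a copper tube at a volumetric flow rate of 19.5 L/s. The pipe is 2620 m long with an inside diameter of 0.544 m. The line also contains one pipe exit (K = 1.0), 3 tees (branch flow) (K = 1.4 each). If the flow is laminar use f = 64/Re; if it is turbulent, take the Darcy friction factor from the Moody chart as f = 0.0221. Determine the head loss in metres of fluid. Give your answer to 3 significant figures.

h_f ≈ 0.0401 m

Q = 19.5 L/s = 19.5/1000 = 0.0195 m³/s.
Cross-sectional area A = πD²/4 = π(0.544)²/4 = 0.2324 m²; mean velocity V = Q/A = 0.0195/0.2324 = 0.0839 m/s.
Reynolds number Re = ρVD/μ = 1770 · 0.0839 · 0.544 / 0.00213 = 3.793e+04.
Re > 4000 → turbulent; use the Moody-chart value f = 0.0221.
Total minor-loss coefficient ΣK = 1·1 + 3·1.4 = 5.2.
ΔP = [f·L/D + ΣK]·(ρV²/2) = [0.0221·2620/0.544 + 5.2]·(1770·0.0839²/2) = [106.4 + 5.2]·6.229 = 695.4 Pa.
Head loss h_f = ΔP/(ρg) = 695.4/(1770·9.81) = 0.0401 m.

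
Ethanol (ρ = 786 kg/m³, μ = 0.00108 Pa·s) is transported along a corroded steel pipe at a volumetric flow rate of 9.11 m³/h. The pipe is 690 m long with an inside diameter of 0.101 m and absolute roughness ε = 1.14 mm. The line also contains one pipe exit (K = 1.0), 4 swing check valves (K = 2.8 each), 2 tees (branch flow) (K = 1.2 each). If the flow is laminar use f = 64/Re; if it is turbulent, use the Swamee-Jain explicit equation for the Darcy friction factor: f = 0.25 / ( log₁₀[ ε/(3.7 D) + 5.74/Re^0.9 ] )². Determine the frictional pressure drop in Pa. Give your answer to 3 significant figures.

Q = 9.11 m³/h = 9.11/3600 = 0.002531 m³/s.
Cross-sectional area A = πD²/4 = π(0.101)²/4 = 0.008012 m²; mean velocity V = Q/A = 0.002531/0.008012 = 0.3159 m/s.
Reynolds number Re = ρVD/μ = 786 · 0.3159 · 0.101 / 0.00108 = 2.322e+04.
Re > 4000 → turbulent. Relative roughness ε/D = 0.00114/0.101 = 0.0113. Swamee-Jain: f = 0.25/(log₁₀[0.0113/3.7 + 5.74/2.322e+04^0.9])² = 0.25/(log₁₀[0.00305 + 0.000676])² = 0.25/(-2.429)² = 0.04238.
Total minor-loss coefficient ΣK = 1·1 + 4·2.8 + 2·1.2 = 14.6.
ΔP = [f·L/D + ΣK]·(ρV²/2) = [0.04238·690/0.101 + 14.6]·(786·0.3159²/2) = [289.5 + 14.6]·39.21 = 1.192e+04 Pa.

ΔP ≈ 11900 Pa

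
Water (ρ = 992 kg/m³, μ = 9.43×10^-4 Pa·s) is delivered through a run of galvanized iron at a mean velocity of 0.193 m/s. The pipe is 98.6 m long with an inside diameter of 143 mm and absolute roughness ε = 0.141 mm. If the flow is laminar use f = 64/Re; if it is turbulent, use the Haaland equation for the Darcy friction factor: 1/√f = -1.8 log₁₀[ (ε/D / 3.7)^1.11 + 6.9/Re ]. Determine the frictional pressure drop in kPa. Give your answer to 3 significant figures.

ΔP ≈ 0.328 kPa

Reynolds number Re = ρVD/μ = 992 · 0.193 · 0.143 / 0.000943 = 2.903e+04.
Re > 4000 → turbulent. Relative roughness ε/D = 0.000141/0.143 = 0.000986. Haaland: 1/√f = -1.8 log₁₀[(0.000986/3.7)^1.11 + 6.9/2.903e+04] = -1.8 log₁₀[0.000108 + 0.000238] = 6.231, so f = 0.02576.
Darcy-Weisbach: ΔP = f(L/D)(ρV²/2) = 0.02576·(98.6/0.143)·(992·0.193²/2) = 0.02576·689.5·18.48 = 328.1 Pa.
ΔP = 328.1 Pa = 0.328 kPa.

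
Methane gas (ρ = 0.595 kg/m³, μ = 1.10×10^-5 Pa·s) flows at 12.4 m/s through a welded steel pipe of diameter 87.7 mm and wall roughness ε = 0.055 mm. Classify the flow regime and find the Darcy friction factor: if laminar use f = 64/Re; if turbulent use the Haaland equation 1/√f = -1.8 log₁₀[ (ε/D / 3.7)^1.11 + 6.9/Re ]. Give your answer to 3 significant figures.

Re = ρVD/μ = 0.595·12.4·0.0877/1.1e-05 = 5.882e+04.
Re > 4000 → turbulent. ε/D = 5.5e-05/0.0877 = 0.000627; Haaland: 1/√f = -1.8 log₁₀[6.52e-05 + 0.000117] = 6.73, so f = 0.02208.

f ≈ 0.0221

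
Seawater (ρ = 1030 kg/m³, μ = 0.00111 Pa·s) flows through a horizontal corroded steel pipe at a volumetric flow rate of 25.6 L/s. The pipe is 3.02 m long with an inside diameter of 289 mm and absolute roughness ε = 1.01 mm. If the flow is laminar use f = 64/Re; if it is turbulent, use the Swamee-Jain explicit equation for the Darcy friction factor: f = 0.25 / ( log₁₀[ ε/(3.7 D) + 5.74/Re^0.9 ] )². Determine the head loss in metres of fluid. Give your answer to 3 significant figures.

h_f ≈ 0.00233 m

Q = 25.6 L/s = 25.6/1000 = 0.0256 m³/s.
Cross-sectional area A = πD²/4 = π(0.289)²/4 = 0.0656 m²; mean velocity V = Q/A = 0.0256/0.0656 = 0.3903 m/s.
Reynolds number Re = ρVD/μ = 1030 · 0.3903 · 0.289 / 0.00111 = 1.047e+05.
Re > 4000 → turbulent. Relative roughness ε/D = 0.00101/0.289 = 0.00349. Swamee-Jain: f = 0.25/(log₁₀[0.00349/3.7 + 5.74/1.047e+05^0.9])² = 0.25/(log₁₀[0.000945 + 0.000174])² = 0.25/(-2.951)² = 0.0287.
Darcy-Weisbach: ΔP = f(L/D)(ρV²/2) = 0.0287·(3.02/0.289)·(1030·0.3903²/2) = 0.0287·10.45·78.44 = 23.53 Pa.
Head loss h_f = ΔP/(ρg) = 23.53/(1030·9.81) = 0.00233 m.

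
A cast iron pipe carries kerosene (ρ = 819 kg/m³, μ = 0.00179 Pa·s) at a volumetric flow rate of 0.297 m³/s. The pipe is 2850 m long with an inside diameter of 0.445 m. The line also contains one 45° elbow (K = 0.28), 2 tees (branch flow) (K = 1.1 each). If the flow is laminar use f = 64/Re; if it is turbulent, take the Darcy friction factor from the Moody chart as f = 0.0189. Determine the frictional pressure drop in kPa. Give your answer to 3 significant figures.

ΔP ≈ 184 kPa

Cross-sectional area A = πD²/4 = π(0.445)²/4 = 0.1555 m²; mean velocity V = Q/A = 0.297/0.1555 = 1.91 m/s.
Reynolds number Re = ρVD/μ = 819 · 1.91 · 0.445 / 0.00179 = 3.888e+05.
Re > 4000 → turbulent; use the Moody-chart value f = 0.0189.
Total minor-loss coefficient ΣK = 1·0.28 + 2·1.1 = 2.48.
ΔP = [f·L/D + ΣK]·(ρV²/2) = [0.0189·2850/0.445 + 2.48]·(819·1.91²/2) = [121 + 2.48]·1493 = 1.845e+05 Pa.
ΔP = 1.845e+05 Pa = 184 kPa.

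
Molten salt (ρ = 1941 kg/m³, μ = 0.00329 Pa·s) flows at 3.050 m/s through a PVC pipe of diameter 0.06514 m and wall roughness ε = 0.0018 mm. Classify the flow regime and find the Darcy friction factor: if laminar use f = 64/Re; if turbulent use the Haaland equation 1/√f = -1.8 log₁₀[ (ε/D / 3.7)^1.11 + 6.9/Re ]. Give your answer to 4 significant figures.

f ≈ 0.01737

Re = ρVD/μ = 1941·3.05·0.06514/0.00329 = 1.172e+05.
Re > 4000 → turbulent. ε/D = 1.8e-06/0.06514 = 2.76e-05; Haaland: 1/√f = -1.8 log₁₀[2.04e-06 + 5.89e-05] = 7.588, so f = 0.01737.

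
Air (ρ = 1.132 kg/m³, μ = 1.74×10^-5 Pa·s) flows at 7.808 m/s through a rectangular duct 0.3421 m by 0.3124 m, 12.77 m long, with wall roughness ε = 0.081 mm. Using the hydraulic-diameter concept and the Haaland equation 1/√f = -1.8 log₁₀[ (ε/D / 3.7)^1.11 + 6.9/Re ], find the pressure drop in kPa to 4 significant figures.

ΔP ≈ 0.02375 kPa

Hydraulic diameter D_h = 4A/P = 4·(0.3421·0.3124)/(2·(0.3421+0.3124)) = 0.4275/1.309 = 0.3266 m.
Re = ρVD_h/μ = 1.132·7.808·0.3266/1.74e-05 = 1.659e+05.
ε/D_h = 8.1e-05/0.3266 = 0.000248; Haaland gives 1/√f = -1.8 log₁₀[2.33e-05+4.16e-05] = 7.538, so f = 0.0176.
ΔP = f(L/D_h)(ρV²/2) = 0.0176·12.77/0.3266·34.51 = 23.75 Pa.
ΔP = 0.02375 kPa.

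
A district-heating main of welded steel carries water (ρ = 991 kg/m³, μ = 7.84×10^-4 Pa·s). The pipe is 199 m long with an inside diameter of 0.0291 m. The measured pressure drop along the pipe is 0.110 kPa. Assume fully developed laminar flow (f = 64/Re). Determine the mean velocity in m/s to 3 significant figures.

For laminar flow, f = 64/Re with Re = ρVD/μ, so Darcy-Weisbach reduces to ΔP = 32μLV/D². Solving for V: V = ΔP·D²/(32μL) = 110·(0.0291)²/(32·0.000784·199) = 0.01866 m/s.
Check: Re = ρVD/μ = 991·0.01866·0.0291/0.000784 = 686.3 < 2300, so the laminar assumption holds.

V ≈ 0.0187 m/s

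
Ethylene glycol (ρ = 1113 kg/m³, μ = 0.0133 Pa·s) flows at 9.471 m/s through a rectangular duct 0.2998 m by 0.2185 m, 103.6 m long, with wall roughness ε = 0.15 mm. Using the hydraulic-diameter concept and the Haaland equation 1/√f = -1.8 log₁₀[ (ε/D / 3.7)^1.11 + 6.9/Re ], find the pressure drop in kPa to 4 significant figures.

ΔP ≈ 391.0 kPa

Hydraulic diameter D_h = 4A/P = 4·(0.2998·0.2185)/(2·(0.2998+0.2185)) = 0.262/1.037 = 0.2528 m.
Re = ρVD_h/μ = 1113·9.471·0.2528/0.0133 = 2.003e+05.
ε/D_h = 0.00015/0.2528 = 0.000593; Haaland gives 1/√f = -1.8 log₁₀[6.13e-05+3.44e-05] = 7.234, so f = 0.01911.
ΔP = f(L/D_h)(ρV²/2) = 0.01911·103.6/0.2528·4.992e+04 = 3.91e+05 Pa.
ΔP = 391.0 kPa.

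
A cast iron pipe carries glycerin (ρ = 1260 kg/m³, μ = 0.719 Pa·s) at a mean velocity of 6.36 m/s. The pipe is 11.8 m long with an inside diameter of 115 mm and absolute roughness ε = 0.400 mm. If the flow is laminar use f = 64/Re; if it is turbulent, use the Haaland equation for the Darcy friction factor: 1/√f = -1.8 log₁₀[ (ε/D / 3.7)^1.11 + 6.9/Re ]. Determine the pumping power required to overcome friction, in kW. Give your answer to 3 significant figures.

Reynolds number Re = ρVD/μ = 1260 · 6.36 · 0.115 / 0.719 = 1282.
Re < 2300 → laminar flow, so f = 64/Re = 64/1282 = 0.04993 (the turbulent correlation is not needed).
Darcy-Weisbach: ΔP = f(L/D)(ρV²/2) = 0.04993·(11.8/0.115)·(1260·6.36²/2) = 0.04993·102.6·2.548e+04 = 1.306e+05 Pa.
Q = V·A = 6.36·0.01039 = 0.06606 m³/s.
Pumping power P = QΔP = 0.06606·1.306e+05 = 8625 W = 8.63 kW.

P ≈ 8.63 kW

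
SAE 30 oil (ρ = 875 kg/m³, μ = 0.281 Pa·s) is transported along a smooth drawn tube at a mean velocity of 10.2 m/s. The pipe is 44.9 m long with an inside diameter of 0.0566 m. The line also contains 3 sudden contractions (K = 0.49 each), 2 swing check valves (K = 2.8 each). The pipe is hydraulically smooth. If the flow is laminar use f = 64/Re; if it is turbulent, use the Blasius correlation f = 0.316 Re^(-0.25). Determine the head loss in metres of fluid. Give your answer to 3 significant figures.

h_f ≈ 187 m

Reynolds number Re = ρVD/μ = 875 · 10.2 · 0.0566 / 0.281 = 1798.
Re < 2300 → laminar flow, so f = 64/Re = 64/1798 = 0.0356 (the turbulent correlation is not needed).
Total minor-loss coefficient ΣK = 3·0.49 + 2·2.8 = 7.07.
ΔP = [f·L/D + ΣK]·(ρV²/2) = [0.0356·44.9/0.0566 + 7.07]·(875·10.2²/2) = [28.24 + 7.07]·4.552e+04 = 1.607e+06 Pa.
Head loss h_f = ΔP/(ρg) = 1.607e+06/(875·9.81) = 187 m.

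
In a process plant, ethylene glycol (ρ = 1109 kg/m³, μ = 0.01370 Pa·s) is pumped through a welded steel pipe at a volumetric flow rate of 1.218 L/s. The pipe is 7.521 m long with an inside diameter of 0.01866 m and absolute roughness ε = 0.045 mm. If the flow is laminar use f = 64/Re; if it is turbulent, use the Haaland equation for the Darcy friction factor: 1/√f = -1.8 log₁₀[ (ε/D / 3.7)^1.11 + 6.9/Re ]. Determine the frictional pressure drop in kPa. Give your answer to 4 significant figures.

ΔP ≈ 164.9 kPa

Q = 1.218 L/s = 1.218/1000 = 0.001218 m³/s.
Cross-sectional area A = πD²/4 = π(0.01866)²/4 = 0.0002735 m²; mean velocity V = Q/A = 0.001218/0.0002735 = 4.454 m/s.
Reynolds number Re = ρVD/μ = 1109 · 4.454 · 0.01866 / 0.0137 = 6728.
Re > 4000 → turbulent. Relative roughness ε/D = 4.5e-05/0.01866 = 0.00241. Haaland: 1/√f = -1.8 log₁₀[(0.00241/3.7)^1.11 + 6.9/6728] = -1.8 log₁₀[0.000291 + 0.00103] = 5.185, so f = 0.0372.
Darcy-Weisbach: ΔP = f(L/D)(ρV²/2) = 0.0372·(7.521/0.01866)·(1109·4.454²/2) = 0.0372·403.1·1.1e+04 = 1.649e+05 Pa.
ΔP = 1.649e+05 Pa = 164.9 kPa.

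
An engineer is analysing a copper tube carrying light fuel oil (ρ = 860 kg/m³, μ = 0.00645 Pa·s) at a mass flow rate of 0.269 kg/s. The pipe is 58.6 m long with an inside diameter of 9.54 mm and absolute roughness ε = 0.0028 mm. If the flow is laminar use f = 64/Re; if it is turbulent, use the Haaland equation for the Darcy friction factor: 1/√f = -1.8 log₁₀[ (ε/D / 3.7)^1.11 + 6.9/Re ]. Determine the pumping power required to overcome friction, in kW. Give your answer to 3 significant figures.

A = πD²/4 = π(0.00954)²/4 = 7.148e-05 m²; mean velocity V = ṁ/(ρA) = 0.269/(860 · 7.148e-05) = 4.376 m/s.
Reynolds number Re = ρVD/μ = 860 · 4.376 · 0.00954 / 0.00645 = 5566.
Re > 4000 → turbulent. Relative roughness ε/D = 2.8e-06/0.00954 = 0.000294. Haaland: 1/√f = -1.8 log₁₀[(0.000294/3.7)^1.11 + 6.9/5566] = -1.8 log₁₀[2.81e-05 + 0.00124] = 5.215, so f = 0.03678.
Darcy-Weisbach: ΔP = f(L/D)(ρV²/2) = 0.03678·(58.6/0.00954)·(860·4.376²/2) = 0.03678·6143·8234 = 1.86e+06 Pa.
Q = ṁ/ρ = 0.269/860 = 0.0003128 m³/s.
Pumping power P = QΔP = 0.0003128·1.86e+06 = 581.8 W = 0.582 kW.

P ≈ 0.582 kW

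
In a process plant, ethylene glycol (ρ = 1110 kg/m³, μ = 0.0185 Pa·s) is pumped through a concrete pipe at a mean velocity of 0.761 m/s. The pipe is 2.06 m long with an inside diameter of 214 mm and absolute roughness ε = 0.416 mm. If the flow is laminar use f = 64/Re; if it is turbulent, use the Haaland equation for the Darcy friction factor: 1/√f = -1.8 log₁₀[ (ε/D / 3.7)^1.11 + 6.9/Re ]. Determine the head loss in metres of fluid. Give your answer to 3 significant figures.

h_f ≈ 0.00956 m

Reynolds number Re = ρVD/μ = 1110 · 0.761 · 0.214 / 0.0185 = 9771.
Re > 4000 → turbulent. Relative roughness ε/D = 0.000416/0.214 = 0.00194. Haaland: 1/√f = -1.8 log₁₀[(0.00194/3.7)^1.11 + 6.9/9771] = -1.8 log₁₀[0.000229 + 0.000706] = 5.452, so f = 0.03364.
Darcy-Weisbach: ΔP = f(L/D)(ρV²/2) = 0.03364·(2.06/0.214)·(1110·0.761²/2) = 0.03364·9.626·321.4 = 104.1 Pa.
Head loss h_f = ΔP/(ρg) = 104.1/(1110·9.81) = 0.00956 m.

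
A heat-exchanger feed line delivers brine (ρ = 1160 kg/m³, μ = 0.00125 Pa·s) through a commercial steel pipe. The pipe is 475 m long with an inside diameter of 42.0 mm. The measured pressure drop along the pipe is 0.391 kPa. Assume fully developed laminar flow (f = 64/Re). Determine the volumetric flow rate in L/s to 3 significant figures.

Q ≈ 0.0503 L/s

For laminar flow, f = 64/Re with Re = ρVD/μ, so Darcy-Weisbach reduces to ΔP = 32μLV/D². Solving for V: V = ΔP·D²/(32μL) = 391·(0.042)²/(32·0.00125·475) = 0.0363 m/s.
Check: Re = ρVD/μ = 1160·0.0363·0.042/0.00125 = 1415 < 2300, so the laminar assumption holds.
Q = V·A = 0.0363·(π/4·0.042²) = 5.029e-05 m³/s = 0.0503 L/s.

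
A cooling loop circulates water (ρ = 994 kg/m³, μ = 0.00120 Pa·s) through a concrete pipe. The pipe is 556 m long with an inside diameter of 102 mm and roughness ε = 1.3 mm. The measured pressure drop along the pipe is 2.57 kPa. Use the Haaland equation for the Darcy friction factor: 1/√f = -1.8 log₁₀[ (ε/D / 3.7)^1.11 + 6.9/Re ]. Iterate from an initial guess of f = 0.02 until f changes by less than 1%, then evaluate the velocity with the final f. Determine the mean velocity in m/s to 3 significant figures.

Rearranging Darcy-Weisbach: V = √(2·ΔP·D/(f·L·ρ)). With ε/D = 0.0013/0.102 = 0.0127, iterate starting from f = 0.02:
  f = 0.02 → V = √(2·2570·0.102/(0.02·556·994)) = 0.2178 m/s; Re = ρVD/μ = 1.84e+04; f → 0.04384
  f = 0.04384 → V = 0.1471 m/s; Re = 1.243e+04; f → 0.04498
  f = 0.04498 → V = 0.1452 m/s; Re = 1.227e+04; f → 0.04502
Converged (Δf/f < 1%). With the final f = 0.04502: V = √(2·2570·0.102/(0.04502·556·994)) = 0.1452 m/s.

V ≈ 0.145 m/s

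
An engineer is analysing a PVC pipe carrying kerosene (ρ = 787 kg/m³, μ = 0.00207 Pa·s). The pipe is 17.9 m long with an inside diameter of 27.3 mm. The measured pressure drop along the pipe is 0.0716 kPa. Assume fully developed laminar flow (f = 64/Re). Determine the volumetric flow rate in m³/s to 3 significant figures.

Q ≈ 2.63×10^-5 m³/s

For laminar flow, f = 64/Re with Re = ρVD/μ, so Darcy-Weisbach reduces to ΔP = 32μLV/D². Solving for V: V = ΔP·D²/(32μL) = 71.6·(0.0273)²/(32·0.00207·17.9) = 0.04501 m/s.
Check: Re = ρVD/μ = 787·0.04501·0.0273/0.00207 = 467.1 < 2300, so the laminar assumption holds.
Q = V·A = 0.04501·(π/4·0.0273²) = 2.634e-05 m³/s = 2.63×10^-5 m³/s.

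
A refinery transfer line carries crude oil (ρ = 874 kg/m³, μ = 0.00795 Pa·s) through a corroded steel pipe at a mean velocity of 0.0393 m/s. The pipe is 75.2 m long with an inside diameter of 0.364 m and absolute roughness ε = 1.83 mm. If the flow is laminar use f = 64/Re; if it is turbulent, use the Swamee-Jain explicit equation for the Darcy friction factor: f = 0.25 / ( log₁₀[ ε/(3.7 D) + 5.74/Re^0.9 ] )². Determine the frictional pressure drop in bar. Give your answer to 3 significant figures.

ΔP ≈ 5.67×10^-5 bar

Reynolds number Re = ρVD/μ = 874 · 0.0393 · 0.364 / 0.00795 = 1573.
Re < 2300 → laminar flow, so f = 64/Re = 64/1573 = 0.0407 (the turbulent correlation is not needed).
Darcy-Weisbach: ΔP = f(L/D)(ρV²/2) = 0.0407·(75.2/0.364)·(874·0.0393²/2) = 0.0407·206.6·0.6749 = 5.674 Pa.
ΔP = 5.674 Pa = 5.67×10^-5 bar.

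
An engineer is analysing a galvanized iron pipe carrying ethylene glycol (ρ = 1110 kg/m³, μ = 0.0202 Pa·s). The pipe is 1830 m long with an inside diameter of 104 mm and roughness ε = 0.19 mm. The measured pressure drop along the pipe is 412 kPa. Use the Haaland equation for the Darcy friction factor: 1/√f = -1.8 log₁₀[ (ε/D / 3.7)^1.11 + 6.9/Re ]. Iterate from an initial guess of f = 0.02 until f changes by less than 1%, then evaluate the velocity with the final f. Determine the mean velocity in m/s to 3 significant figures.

Rearranging Darcy-Weisbach: V = √(2·ΔP·D/(f·L·ρ)). With ε/D = 0.00019/0.104 = 0.00183, iterate starting from f = 0.02:
  f = 0.02 → V = √(2·4.12e+05·0.104/(0.02·1830·1110)) = 1.452 m/s; Re = ρVD/μ = 8300; f → 0.03473
  f = 0.03473 → V = 1.102 m/s; Re = 6298; f → 0.03713
  f = 0.03713 → V = 1.066 m/s; Re = 6091; f → 0.03745
Converged (Δf/f < 1%). With the final f = 0.03745: V = √(2·4.12e+05·0.104/(0.03745·1830·1110)) = 1.061 m/s.

V ≈ 1.06 m/s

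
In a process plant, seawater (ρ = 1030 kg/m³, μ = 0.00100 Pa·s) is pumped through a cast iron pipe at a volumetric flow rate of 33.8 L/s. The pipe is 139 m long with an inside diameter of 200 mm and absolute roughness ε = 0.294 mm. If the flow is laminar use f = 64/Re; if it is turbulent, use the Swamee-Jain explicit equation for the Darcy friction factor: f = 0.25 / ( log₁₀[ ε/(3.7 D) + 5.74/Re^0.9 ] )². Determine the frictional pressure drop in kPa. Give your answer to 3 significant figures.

Q = 33.8 L/s = 33.8/1000 = 0.0338 m³/s.
Cross-sectional area A = πD²/4 = π(0.2)²/4 = 0.03142 m²; mean velocity V = Q/A = 0.0338/0.03142 = 1.076 m/s.
Reynolds number Re = ρVD/μ = 1030 · 1.076 · 0.2 / 0.001 = 2.216e+05.
Re > 4000 → turbulent. Relative roughness ε/D = 0.000294/0.2 = 0.00147. Swamee-Jain: f = 0.25/(log₁₀[0.00147/3.7 + 5.74/2.216e+05^0.9])² = 0.25/(log₁₀[0.000397 + 8.87e-05])² = 0.25/(-3.313)² = 0.02277.
Darcy-Weisbach: ΔP = f(L/D)(ρV²/2) = 0.02277·(139/0.2)·(1030·1.076²/2) = 0.02277·695·596.1 = 9435 Pa.
ΔP = 9435 Pa = 9.43 kPa.

ΔP ≈ 9.43 kPa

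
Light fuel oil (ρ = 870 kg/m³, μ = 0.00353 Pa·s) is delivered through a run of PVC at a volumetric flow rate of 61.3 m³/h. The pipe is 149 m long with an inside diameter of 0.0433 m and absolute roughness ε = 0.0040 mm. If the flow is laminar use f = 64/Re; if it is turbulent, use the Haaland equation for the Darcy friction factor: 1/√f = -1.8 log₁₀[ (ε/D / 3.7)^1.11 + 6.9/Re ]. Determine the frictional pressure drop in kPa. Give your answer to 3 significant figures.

Q = 61.3 m³/h = 61.3/3600 = 0.01703 m³/s.
Cross-sectional area A = πD²/4 = π(0.0433)²/4 = 0.001473 m²; mean velocity V = Q/A = 0.01703/0.001473 = 11.56 m/s.
Reynolds number Re = ρVD/μ = 870 · 11.56 · 0.0433 / 0.00353 = 1.234e+05.
Re > 4000 → turbulent. Relative roughness ε/D = 4e-06/0.0433 = 9.24e-05. Haaland: 1/√f = -1.8 log₁₀[(9.24e-05/3.7)^1.11 + 6.9/1.234e+05] = -1.8 log₁₀[7.78e-06 + 5.59e-05] = 7.553, so f = 0.01753.
Darcy-Weisbach: ΔP = f(L/D)(ρV²/2) = 0.01753·(149/0.0433)·(870·11.56²/2) = 0.01753·3441·5.817e+04 = 3.509e+06 Pa.
ΔP = 3.509e+06 Pa = 3510 kPa.

ΔP ≈ 3510 kPa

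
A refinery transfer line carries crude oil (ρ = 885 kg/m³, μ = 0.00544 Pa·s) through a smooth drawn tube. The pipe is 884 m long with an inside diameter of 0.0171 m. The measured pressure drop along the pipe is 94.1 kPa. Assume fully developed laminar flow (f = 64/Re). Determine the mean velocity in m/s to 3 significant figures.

For laminar flow, f = 64/Re with Re = ρVD/μ, so Darcy-Weisbach reduces to ΔP = 32μLV/D². Solving for V: V = ΔP·D²/(32μL) = 9.41e+04·(0.0171)²/(32·0.00544·884) = 0.1788 m/s.
Check: Re = ρVD/μ = 885·0.1788·0.0171/0.00544 = 497.4 < 2300, so the laminar assumption holds.

V ≈ 0.179 m/s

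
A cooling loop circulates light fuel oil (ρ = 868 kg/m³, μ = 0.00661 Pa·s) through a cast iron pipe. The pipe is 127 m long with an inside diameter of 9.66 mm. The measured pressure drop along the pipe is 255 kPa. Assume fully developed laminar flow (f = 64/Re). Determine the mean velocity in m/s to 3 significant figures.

V ≈ 0.886 m/s

For laminar flow, f = 64/Re with Re = ρVD/μ, so Darcy-Weisbach reduces to ΔP = 32μLV/D². Solving for V: V = ΔP·D²/(32μL) = 2.55e+05·(0.00966)²/(32·0.00661·127) = 0.8858 m/s.
Check: Re = ρVD/μ = 868·0.8858·0.00966/0.00661 = 1124 < 2300, so the laminar assumption holds.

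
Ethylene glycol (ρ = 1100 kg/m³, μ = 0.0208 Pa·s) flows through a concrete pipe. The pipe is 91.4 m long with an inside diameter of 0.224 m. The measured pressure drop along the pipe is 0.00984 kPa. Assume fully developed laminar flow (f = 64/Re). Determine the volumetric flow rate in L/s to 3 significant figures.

Q ≈ 0.320 L/s

For laminar flow, f = 64/Re with Re = ρVD/μ, so Darcy-Weisbach reduces to ΔP = 32μLV/D². Solving for V: V = ΔP·D²/(32μL) = 9.84·(0.224)²/(32·0.0208·91.4) = 0.008116 m/s.
Check: Re = ρVD/μ = 1100·0.008116·0.224/0.0208 = 96.14 < 2300, so the laminar assumption holds.
Q = V·A = 0.008116·(π/4·0.224²) = 0.0003198 m³/s = 0.320 L/s.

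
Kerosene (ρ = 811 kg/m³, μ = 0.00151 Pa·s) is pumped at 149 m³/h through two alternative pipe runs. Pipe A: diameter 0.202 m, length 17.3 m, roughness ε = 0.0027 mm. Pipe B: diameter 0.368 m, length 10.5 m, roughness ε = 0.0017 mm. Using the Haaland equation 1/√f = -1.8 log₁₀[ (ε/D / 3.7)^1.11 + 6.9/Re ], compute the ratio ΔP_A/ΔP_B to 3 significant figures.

Pipe A: V = Q/A = 0.04139/0.03205 = 1.291 m/s; Re = 1.401e+05; ε/D = 1.34e-05; Haaland → f = 0.01669; ΔP_A = f(L/D)(ρV²/2) = 967.1 Pa.
Pipe B: V = Q/A = 0.04139/0.1064 = 0.3891 m/s; Re = 7.691e+04; ε/D = 4.62e-06; Haaland → f = 0.01886; ΔP_B = f(L/D)(ρV²/2) = 33.04 Pa.
ΔP_A/ΔP_B = 967.1/33.04 = 29.3.

ΔP_A/ΔP_B ≈ 29.3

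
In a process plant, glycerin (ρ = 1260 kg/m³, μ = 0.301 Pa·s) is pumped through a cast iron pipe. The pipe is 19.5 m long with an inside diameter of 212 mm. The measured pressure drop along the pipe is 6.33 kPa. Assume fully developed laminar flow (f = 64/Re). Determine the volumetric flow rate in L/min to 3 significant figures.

For laminar flow, f = 64/Re with Re = ρVD/μ, so Darcy-Weisbach reduces to ΔP = 32μLV/D². Solving for V: V = ΔP·D²/(32μL) = 6330·(0.212)²/(32·0.301·19.5) = 1.515 m/s.
Check: Re = ρVD/μ = 1260·1.515·0.212/0.301 = 1344 < 2300, so the laminar assumption holds.
Q = V·A = 1.515·(π/4·0.212²) = 0.05347 m³/s = 3210 L/min.

Q ≈ 3210 L/min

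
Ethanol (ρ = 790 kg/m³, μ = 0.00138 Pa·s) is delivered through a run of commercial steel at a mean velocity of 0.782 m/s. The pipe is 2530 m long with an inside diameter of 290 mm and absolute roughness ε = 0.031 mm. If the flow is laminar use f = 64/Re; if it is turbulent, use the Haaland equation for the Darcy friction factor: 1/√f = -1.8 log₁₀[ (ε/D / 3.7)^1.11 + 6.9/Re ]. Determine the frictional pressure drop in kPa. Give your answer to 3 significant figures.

Reynolds number Re = ρVD/μ = 790 · 0.782 · 0.29 / 0.00138 = 1.298e+05.
Re > 4000 → turbulent. Relative roughness ε/D = 3.1e-05/0.29 = 0.000107. Haaland: 1/√f = -1.8 log₁₀[(0.000107/3.7)^1.11 + 6.9/1.298e+05] = -1.8 log₁₀[9.15e-06 + 5.31e-05] = 7.57, so f = 0.01745.
Darcy-Weisbach: ΔP = f(L/D)(ρV²/2) = 0.01745·(2530/0.29)·(790·0.782²/2) = 0.01745·8724·241.6 = 3.677e+04 Pa.
ΔP = 3.677e+04 Pa = 36.8 kPa.

ΔP ≈ 36.8 kPa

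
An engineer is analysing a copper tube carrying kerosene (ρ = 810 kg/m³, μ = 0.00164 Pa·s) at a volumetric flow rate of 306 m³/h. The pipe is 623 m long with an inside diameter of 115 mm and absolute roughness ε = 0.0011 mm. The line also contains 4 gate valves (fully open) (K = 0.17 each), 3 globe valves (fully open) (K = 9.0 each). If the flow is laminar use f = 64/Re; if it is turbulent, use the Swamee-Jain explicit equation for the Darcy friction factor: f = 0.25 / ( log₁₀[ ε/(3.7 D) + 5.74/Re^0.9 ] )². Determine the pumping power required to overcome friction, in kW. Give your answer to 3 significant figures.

Q = 306 m³/h = 306/3600 = 0.085 m³/s.
Cross-sectional area A = πD²/4 = π(0.115)²/4 = 0.01039 m²; mean velocity V = Q/A = 0.085/0.01039 = 8.183 m/s.
Reynolds number Re = ρVD/μ = 810 · 8.183 · 0.115 / 0.00164 = 4.648e+05.
Re > 4000 → turbulent. Relative roughness ε/D = 1.1e-06/0.115 = 9.57e-06. Swamee-Jain: f = 0.25/(log₁₀[9.57e-06/3.7 + 5.74/4.648e+05^0.9])² = 0.25/(log₁₀[2.59e-06 + 4.55e-05])² = 0.25/(-4.318)² = 0.01341.
Total minor-loss coefficient ΣK = 4·0.17 + 3·9 = 27.7.
ΔP = [f·L/D + ΣK]·(ρV²/2) = [0.01341·623/0.115 + 27.7]·(810·8.183²/2) = [72.65 + 27.7]·2.712e+04 = 2.721e+06 Pa.
Pumping power P = QΔP = 0.085·2.721e+06 = 231300 W = 231 kW.

P ≈ 231 kW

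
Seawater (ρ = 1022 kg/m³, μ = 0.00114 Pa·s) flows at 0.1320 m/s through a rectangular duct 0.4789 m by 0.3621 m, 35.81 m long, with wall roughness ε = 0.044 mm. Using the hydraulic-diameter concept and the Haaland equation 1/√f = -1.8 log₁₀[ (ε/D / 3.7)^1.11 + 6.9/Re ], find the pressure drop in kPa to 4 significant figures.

ΔP ≈ 0.01633 kPa

Hydraulic diameter D_h = 4A/P = 4·(0.4789·0.3621)/(2·(0.4789+0.3621)) = 0.6936/1.682 = 0.4124 m.
Re = ρVD_h/μ = 1022·0.132·0.4124/0.00114 = 4.88e+04.
ε/D_h = 4.4e-05/0.4124 = 0.000107; Haaland gives 1/√f = -1.8 log₁₀[9.13e-06+0.000141] = 6.88, so f = 0.02112.
ΔP = f(L/D_h)(ρV²/2) = 0.02112·35.81/0.4124·8.904 = 16.33 Pa.
ΔP = 0.01633 kPa.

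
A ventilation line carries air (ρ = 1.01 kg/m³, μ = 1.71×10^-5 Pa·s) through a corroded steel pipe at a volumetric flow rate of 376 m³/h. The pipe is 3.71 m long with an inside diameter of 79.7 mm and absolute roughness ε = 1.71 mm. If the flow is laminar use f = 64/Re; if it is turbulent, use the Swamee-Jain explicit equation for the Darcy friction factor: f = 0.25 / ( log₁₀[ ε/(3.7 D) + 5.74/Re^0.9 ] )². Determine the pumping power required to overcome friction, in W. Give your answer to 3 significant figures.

Q = 376 m³/h = 376/3600 = 0.1044 m³/s.
Cross-sectional area A = πD²/4 = π(0.0797)²/4 = 0.004989 m²; mean velocity V = Q/A = 0.1044/0.004989 = 20.94 m/s.
Reynolds number Re = ρVD/μ = 1.01 · 20.94 · 0.0797 / 1.71e-05 = 9.855e+04.
Re > 4000 → turbulent. Relative roughness ε/D = 0.00171/0.0797 = 0.0215. Swamee-Jain: f = 0.25/(log₁₀[0.0215/3.7 + 5.74/9.855e+04^0.9])² = 0.25/(log₁₀[0.0058 + 0.000184])² = 0.25/(-2.223)² = 0.05058.
Darcy-Weisbach: ΔP = f(L/D)(ρV²/2) = 0.05058·(3.71/0.0797)·(1.01·20.94²/2) = 0.05058·46.55·221.3 = 521.2 Pa.
Pumping power P = QΔP = 0.1044·521.2 = 54.43 W = 54.4 W.

P ≈ 54.4 W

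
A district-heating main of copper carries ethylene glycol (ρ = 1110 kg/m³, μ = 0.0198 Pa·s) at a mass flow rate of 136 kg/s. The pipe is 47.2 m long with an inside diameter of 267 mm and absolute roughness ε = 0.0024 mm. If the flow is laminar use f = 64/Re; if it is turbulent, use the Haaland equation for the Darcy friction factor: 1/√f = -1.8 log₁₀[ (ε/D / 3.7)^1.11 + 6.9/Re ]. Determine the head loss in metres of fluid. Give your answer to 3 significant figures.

h_f ≈ 0.986 m

A = πD²/4 = π(0.267)²/4 = 0.05599 m²; mean velocity V = ṁ/(ρA) = 136/(1110 · 0.05599) = 2.188 m/s.
Reynolds number Re = ρVD/μ = 1110 · 2.188 · 0.267 / 0.0198 = 3.275e+04.
Re > 4000 → turbulent. Relative roughness ε/D = 2.4e-06/0.267 = 8.99e-06. Haaland: 1/√f = -1.8 log₁₀[(8.99e-06/3.7)^1.11 + 6.9/3.275e+04] = -1.8 log₁₀[5.86e-07 + 0.000211] = 6.615, so f = 0.02285.
Darcy-Weisbach: ΔP = f(L/D)(ρV²/2) = 0.02285·(47.2/0.267)·(1110·2.188²/2) = 0.02285·176.8·2658 = 1.074e+04 Pa.
Head loss h_f = ΔP/(ρg) = 1.074e+04/(1110·9.81) = 0.986 m.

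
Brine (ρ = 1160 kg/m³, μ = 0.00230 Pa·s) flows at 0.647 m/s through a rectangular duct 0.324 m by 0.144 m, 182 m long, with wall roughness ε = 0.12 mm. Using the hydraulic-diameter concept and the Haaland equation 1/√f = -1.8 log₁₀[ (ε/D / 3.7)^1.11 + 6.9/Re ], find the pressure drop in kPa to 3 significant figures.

ΔP ≈ 4.80 kPa

Hydraulic diameter D_h = 4A/P = 4·(0.324·0.144)/(2·(0.324+0.144)) = 0.1866/0.936 = 0.1994 m.
Re = ρVD_h/μ = 1160·0.647·0.1994/0.0023 = 6.506e+04.
ε/D_h = 0.00012/0.1994 = 0.000602; Haaland gives 1/√f = -1.8 log₁₀[6.23e-05+0.000106] = 6.793, so f = 0.02167.
ΔP = f(L/D_h)(ρV²/2) = 0.02167·182/0.1994·242.8 = 4803 Pa.
ΔP = 4.80 kPa.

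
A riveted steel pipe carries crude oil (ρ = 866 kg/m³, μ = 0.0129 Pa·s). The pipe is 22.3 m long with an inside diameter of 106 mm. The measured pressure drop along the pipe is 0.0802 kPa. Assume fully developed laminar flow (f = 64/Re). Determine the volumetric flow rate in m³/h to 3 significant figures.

For laminar flow, f = 64/Re with Re = ρVD/μ, so Darcy-Weisbach reduces to ΔP = 32μLV/D². Solving for V: V = ΔP·D²/(32μL) = 80.2·(0.106)²/(32·0.0129·22.3) = 0.09789 m/s.
Check: Re = ρVD/μ = 866·0.09789·0.106/0.0129 = 696.6 < 2300, so the laminar assumption holds.
Q = V·A = 0.09789·(π/4·0.106²) = 0.0008639 m³/s = 3.11 m³/h.

Q ≈ 3.11 m³/h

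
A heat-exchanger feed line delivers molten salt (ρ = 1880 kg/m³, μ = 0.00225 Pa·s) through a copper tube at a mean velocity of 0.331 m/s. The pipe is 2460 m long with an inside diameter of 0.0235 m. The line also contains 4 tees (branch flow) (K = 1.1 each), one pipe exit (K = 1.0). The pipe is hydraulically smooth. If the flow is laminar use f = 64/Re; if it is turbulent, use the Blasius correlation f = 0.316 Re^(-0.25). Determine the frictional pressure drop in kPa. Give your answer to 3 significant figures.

Reynolds number Re = ρVD/μ = 1880 · 0.331 · 0.0235 / 0.00225 = 6499.
Re > 4000 → turbulent. Smooth-pipe (Blasius): f = 0.316 Re^(-0.25) = 0.316/(6499)^0.25 = 0.03519.
Total minor-loss coefficient ΣK = 4·1.1 + 1·1 = 5.4.
ΔP = [f·L/D + ΣK]·(ρV²/2) = [0.03519·2460/0.0235 + 5.4]·(1880·0.331²/2) = [3684 + 5.4]·103 = 3.8e+05 Pa.
ΔP = 3.8e+05 Pa = 380 kPa.

ΔP ≈ 380 kPa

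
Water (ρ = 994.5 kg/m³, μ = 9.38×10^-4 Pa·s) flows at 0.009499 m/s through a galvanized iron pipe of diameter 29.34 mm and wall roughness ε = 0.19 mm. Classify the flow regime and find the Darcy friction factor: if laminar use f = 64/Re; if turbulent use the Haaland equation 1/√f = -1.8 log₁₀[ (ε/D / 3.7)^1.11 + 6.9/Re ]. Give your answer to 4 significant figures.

Re = ρVD/μ = 994.5·0.009499·0.02934/0.000938 = 295.5.
Re < 2300 → laminar, so f = 64/Re = 0.2166 (roughness is irrelevant in laminar flow).

f ≈ 0.2166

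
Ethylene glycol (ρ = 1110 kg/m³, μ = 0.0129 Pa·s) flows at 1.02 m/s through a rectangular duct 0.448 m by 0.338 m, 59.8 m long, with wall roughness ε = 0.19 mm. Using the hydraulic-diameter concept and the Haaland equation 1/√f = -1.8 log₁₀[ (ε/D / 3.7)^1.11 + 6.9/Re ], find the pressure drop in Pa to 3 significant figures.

Hydraulic diameter D_h = 4A/P = 4·(0.448·0.338)/(2·(0.448+0.338)) = 0.6057/1.572 = 0.3853 m.
Re = ρVD_h/μ = 1110·1.02·0.3853/0.0129 = 3.382e+04.
ε/D_h = 0.00019/0.3853 = 0.000493; Haaland gives 1/√f = -1.8 log₁₀[4.99e-05+0.000204] = 6.471, so f = 0.02388.
ΔP = f(L/D_h)(ρV²/2) = 0.02388·59.8/0.3853·577.4 = 2140 Pa.

ΔP ≈ 2140 Pa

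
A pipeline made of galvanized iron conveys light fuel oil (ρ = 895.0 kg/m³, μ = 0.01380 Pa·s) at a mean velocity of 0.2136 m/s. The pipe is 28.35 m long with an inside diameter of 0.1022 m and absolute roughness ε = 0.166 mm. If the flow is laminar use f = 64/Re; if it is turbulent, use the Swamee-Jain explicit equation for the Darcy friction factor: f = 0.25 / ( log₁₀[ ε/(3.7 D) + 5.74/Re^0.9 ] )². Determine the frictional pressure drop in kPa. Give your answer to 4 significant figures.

ΔP ≈ 0.2560 kPa

Reynolds number Re = ρVD/μ = 895 · 0.2136 · 0.1022 / 0.0138 = 1416.
Re < 2300 → laminar flow, so f = 64/Re = 64/1416 = 0.0452 (the turbulent correlation is not needed).
Darcy-Weisbach: ΔP = f(L/D)(ρV²/2) = 0.0452·(28.35/0.1022)·(895·0.2136²/2) = 0.0452·277.4·20.42 = 256 Pa.
ΔP = 256 Pa = 0.2560 kPa.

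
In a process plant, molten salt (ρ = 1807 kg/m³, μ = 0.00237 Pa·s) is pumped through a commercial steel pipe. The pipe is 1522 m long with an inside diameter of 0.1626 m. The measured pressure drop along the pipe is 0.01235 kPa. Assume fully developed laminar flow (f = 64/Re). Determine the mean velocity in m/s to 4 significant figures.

V ≈ 0.002829 m/s

For laminar flow, f = 64/Re with Re = ρVD/μ, so Darcy-Weisbach reduces to ΔP = 32μLV/D². Solving for V: V = ΔP·D²/(32μL) = 12.35·(0.1626)²/(32·0.00237·1522) = 0.002829 m/s.
Check: Re = ρVD/μ = 1807·0.002829·0.1626/0.00237 = 350.7 < 2300, so the laminar assumption holds.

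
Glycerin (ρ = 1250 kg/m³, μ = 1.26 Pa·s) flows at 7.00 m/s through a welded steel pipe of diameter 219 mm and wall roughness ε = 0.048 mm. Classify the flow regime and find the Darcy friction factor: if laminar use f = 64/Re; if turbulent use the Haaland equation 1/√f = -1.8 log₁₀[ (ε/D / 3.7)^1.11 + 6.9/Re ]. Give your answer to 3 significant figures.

Re = ρVD/μ = 1250·7·0.219/1.26 = 1521.
Re < 2300 → laminar, so f = 64/Re = 0.04208 (roughness is irrelevant in laminar flow).

f ≈ 0.0421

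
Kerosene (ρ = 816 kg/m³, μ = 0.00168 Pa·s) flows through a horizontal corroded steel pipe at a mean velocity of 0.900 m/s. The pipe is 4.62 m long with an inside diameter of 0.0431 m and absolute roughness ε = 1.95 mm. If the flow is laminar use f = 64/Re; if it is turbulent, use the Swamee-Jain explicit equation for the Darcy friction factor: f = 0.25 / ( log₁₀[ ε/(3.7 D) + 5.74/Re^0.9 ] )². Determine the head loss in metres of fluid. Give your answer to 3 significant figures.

h_f ≈ 0.311 m

Reynolds number Re = ρVD/μ = 816 · 0.9 · 0.0431 / 0.00168 = 1.884e+04.
Re > 4000 → turbulent. Relative roughness ε/D = 0.00195/0.0431 = 0.0452. Swamee-Jain: f = 0.25/(log₁₀[0.0452/3.7 + 5.74/1.884e+04^0.9])² = 0.25/(log₁₀[0.0122 + 0.000815])² = 0.25/(-1.885)² = 0.07039.
Darcy-Weisbach: ΔP = f(L/D)(ρV²/2) = 0.07039·(4.62/0.0431)·(816·0.9²/2) = 0.07039·107.2·330.5 = 2493 Pa.
Head loss h_f = ΔP/(ρg) = 2493/(816·9.81) = 0.311 m.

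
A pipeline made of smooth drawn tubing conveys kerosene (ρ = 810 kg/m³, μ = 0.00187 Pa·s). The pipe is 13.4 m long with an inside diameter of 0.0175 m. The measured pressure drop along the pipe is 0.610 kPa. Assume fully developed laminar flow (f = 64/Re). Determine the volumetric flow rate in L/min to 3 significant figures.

Q ≈ 3.36 L/min

For laminar flow, f = 64/Re with Re = ρVD/μ, so Darcy-Weisbach reduces to ΔP = 32μLV/D². Solving for V: V = ΔP·D²/(32μL) = 610·(0.0175)²/(32·0.00187·13.4) = 0.233 m/s.
Check: Re = ρVD/μ = 810·0.233·0.0175/0.00187 = 1766 < 2300, so the laminar assumption holds.
Q = V·A = 0.233·(π/4·0.0175²) = 5.604e-05 m³/s = 3.36 L/min.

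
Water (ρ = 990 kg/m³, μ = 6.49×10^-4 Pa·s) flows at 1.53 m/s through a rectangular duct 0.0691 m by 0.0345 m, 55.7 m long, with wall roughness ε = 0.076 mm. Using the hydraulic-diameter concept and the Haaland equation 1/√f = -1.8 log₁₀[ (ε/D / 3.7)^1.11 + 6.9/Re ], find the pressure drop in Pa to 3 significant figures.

Hydraulic diameter D_h = 4A/P = 4·(0.0691·0.0345)/(2·(0.0691+0.0345)) = 0.009536/0.2072 = 0.04602 m.
Re = ρVD_h/μ = 990·1.53·0.04602/0.000649 = 1.074e+05.
ε/D_h = 7.6e-05/0.04602 = 0.00165; Haaland gives 1/√f = -1.8 log₁₀[0.000191+6.42e-05] = 6.467, so f = 0.02391.
ΔP = f(L/D_h)(ρV²/2) = 0.02391·55.7/0.04602·1159 = 3.353e+04 Pa.

ΔP ≈ 33500 Pa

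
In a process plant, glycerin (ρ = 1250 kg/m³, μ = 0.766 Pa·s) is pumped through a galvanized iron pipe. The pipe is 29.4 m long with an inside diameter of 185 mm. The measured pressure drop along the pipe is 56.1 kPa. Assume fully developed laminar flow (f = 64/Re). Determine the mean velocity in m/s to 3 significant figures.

For laminar flow, f = 64/Re with Re = ρVD/μ, so Darcy-Weisbach reduces to ΔP = 32μLV/D². Solving for V: V = ΔP·D²/(32μL) = 5.61e+04·(0.185)²/(32·0.766·29.4) = 2.664 m/s.
Check: Re = ρVD/μ = 1250·2.664·0.185/0.766 = 804.3 < 2300, so the laminar assumption holds.

V ≈ 2.66 m/s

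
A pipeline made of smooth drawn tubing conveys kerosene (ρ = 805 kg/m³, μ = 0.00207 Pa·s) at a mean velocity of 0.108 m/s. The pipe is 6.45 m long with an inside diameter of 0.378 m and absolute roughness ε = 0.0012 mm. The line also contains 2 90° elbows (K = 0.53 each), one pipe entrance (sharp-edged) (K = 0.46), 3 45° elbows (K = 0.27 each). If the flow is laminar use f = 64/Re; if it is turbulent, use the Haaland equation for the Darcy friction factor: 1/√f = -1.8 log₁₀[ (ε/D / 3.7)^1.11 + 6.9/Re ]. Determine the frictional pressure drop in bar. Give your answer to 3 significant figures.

Reynolds number Re = ρVD/μ = 805 · 0.108 · 0.378 / 0.00207 = 1.588e+04.
Re > 4000 → turbulent. Relative roughness ε/D = 1.2e-06/0.378 = 3.17e-06. Haaland: 1/√f = -1.8 log₁₀[(3.17e-06/3.7)^1.11 + 6.9/1.588e+04] = -1.8 log₁₀[1.85e-07 + 0.000435] = 6.051, so f = 0.02731.
Total minor-loss coefficient ΣK = 2·0.53 + 1·0.46 + 3·0.27 = 2.33.
ΔP = [f·L/D + ΣK]·(ρV²/2) = [0.02731·6.45/0.378 + 2.33]·(805·0.108²/2) = [0.466 + 2.33]·4.695 = 13.13 Pa.
ΔP = 13.13 Pa = 1.31×10^-4 bar.

ΔP ≈ 1.31×10^-4 bar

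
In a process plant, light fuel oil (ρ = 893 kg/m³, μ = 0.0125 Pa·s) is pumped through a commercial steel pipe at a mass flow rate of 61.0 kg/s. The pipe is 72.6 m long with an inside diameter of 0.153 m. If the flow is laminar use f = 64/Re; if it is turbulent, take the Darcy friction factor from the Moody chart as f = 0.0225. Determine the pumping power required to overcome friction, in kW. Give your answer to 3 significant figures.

P ≈ 4.50 kW

A = πD²/4 = π(0.153)²/4 = 0.01839 m²; mean velocity V = ṁ/(ρA) = 61/(893 · 0.01839) = 3.715 m/s.
Reynolds number Re = ρVD/μ = 893 · 3.715 · 0.153 / 0.0125 = 4.061e+04.
Re > 4000 → turbulent; use the Moody-chart value f = 0.0225.
Darcy-Weisbach: ΔP = f(L/D)(ρV²/2) = 0.0225·(72.6/0.153)·(893·3.715²/2) = 0.0225·474.5·6164 = 6.581e+04 Pa.
Q = ṁ/ρ = 61/893 = 0.06831 m³/s.
Pumping power P = QΔP = 0.06831·6.581e+04 = 4495 W = 4.50 kW.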